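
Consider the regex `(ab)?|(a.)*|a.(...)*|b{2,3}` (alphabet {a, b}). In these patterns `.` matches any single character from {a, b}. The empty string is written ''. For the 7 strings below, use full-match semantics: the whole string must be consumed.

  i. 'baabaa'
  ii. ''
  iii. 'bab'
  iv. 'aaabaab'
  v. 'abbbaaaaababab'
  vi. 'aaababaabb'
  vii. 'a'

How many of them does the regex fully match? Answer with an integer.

2

i → no match
ii → match
iii → no match
iv → no match
v → match
vi → no match
vii → no match
Total matched: 2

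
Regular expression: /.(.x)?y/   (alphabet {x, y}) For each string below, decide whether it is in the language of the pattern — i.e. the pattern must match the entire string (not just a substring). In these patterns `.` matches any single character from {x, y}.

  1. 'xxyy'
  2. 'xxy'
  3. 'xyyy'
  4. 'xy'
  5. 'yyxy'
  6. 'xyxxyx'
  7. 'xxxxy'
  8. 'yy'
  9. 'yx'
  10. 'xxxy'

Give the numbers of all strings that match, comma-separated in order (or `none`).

1 → no match
2 → no match
3 → no match
4 → match
5 → match
6 → no match — must end with 'y'
7 → no match
8 → match
9 → no match — must end with 'y'
10 → match

4, 5, 8, 10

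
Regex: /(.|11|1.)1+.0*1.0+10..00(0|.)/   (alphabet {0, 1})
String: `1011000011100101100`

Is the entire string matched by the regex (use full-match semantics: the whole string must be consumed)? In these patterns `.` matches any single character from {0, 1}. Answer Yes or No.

No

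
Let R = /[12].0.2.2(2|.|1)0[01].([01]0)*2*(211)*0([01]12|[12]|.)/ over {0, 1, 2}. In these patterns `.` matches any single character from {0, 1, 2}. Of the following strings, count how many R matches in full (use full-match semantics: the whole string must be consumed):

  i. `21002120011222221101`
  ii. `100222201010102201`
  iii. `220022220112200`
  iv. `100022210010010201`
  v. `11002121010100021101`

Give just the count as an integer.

4

i → match
ii → no match
iii → match
iv → match
v → match
Total matched: 4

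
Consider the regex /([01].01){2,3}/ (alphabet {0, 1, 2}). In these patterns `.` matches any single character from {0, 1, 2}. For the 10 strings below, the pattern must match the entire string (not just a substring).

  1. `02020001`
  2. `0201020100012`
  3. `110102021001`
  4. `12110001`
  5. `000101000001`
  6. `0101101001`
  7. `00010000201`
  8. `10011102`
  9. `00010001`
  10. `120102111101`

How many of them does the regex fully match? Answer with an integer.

1

1 → no match
2 → no match — must end with `01`
3 → no match
4 → no match
5 → no match
6 → no match
7 → no match
8 → no match — must end with `01`
9 → match
10 → no match
Total matched: 1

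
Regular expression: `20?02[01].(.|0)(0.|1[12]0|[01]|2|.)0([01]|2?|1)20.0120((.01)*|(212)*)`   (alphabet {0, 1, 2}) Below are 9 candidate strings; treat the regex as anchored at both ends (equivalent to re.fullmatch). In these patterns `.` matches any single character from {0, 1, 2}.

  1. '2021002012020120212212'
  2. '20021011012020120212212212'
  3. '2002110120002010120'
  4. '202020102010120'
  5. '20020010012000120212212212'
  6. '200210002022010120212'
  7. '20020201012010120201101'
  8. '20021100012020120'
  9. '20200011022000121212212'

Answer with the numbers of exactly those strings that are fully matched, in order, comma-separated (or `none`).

1, 2, 3, 4, 5, 6, 7, 8

1 → match
2 → match
3 → match
4 → match
5 → match
6 → match
7 → match
8 → match
9 → no match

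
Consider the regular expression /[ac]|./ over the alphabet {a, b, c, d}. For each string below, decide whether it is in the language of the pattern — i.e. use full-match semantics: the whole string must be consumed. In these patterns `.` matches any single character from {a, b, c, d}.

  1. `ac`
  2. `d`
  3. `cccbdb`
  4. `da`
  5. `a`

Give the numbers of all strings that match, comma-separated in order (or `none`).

1 → no match
2 → match
3 → no match
4 → no match
5 → match

2, 5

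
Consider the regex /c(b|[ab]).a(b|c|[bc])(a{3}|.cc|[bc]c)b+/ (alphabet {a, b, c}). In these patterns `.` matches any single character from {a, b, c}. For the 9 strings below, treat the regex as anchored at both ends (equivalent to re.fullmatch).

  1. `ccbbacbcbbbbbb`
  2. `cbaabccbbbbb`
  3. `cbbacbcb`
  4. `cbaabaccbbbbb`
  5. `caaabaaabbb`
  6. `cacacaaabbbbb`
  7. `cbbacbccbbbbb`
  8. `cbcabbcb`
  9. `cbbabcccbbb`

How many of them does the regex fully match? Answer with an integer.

8

1 → no match
2 → match
3 → match
4 → match
5 → match
6 → match
7 → match
8 → match
9 → match
Total matched: 8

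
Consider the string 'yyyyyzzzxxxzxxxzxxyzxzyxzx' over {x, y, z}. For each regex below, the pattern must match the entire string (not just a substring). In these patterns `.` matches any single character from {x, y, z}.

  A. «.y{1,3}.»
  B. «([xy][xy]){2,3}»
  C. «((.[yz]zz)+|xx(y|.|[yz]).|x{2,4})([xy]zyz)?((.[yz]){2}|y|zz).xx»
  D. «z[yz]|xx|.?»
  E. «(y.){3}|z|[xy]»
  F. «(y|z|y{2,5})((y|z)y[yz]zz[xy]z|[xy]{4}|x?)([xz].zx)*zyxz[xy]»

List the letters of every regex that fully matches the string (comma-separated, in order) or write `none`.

F

A → no match
B → no match
C → no match — must end with 'xx'
D → no match
E → no match
F → match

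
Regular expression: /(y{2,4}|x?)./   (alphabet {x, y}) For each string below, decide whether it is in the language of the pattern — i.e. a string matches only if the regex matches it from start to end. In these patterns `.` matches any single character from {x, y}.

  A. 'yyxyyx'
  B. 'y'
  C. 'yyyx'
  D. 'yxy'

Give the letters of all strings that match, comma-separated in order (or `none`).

B, C

A → no match
B → match
C → match
D → no match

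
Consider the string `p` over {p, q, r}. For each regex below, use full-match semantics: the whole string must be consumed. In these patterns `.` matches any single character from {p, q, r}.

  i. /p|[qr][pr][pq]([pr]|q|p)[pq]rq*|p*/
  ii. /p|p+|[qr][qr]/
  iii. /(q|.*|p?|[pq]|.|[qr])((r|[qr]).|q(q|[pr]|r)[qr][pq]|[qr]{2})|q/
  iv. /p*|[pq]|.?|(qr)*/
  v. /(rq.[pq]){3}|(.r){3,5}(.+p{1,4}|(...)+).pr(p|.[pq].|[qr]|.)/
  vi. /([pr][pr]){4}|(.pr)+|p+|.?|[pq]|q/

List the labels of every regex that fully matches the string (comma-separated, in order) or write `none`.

i → match
ii → match
iii → no match
iv → match
v → no match
vi → match

i, ii, iv, vi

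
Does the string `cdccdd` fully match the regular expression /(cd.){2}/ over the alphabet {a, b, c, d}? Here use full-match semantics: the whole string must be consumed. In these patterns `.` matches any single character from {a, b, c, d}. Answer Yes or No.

Yes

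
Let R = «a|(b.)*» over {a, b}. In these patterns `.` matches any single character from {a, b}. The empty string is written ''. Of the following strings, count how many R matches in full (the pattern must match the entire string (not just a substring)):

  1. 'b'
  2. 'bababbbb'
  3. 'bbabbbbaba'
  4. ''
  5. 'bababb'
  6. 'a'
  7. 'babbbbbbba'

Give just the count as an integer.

1 → no match
2 → match
3 → no match
4 → match
5 → match
6 → match
7 → match
Total matched: 5

5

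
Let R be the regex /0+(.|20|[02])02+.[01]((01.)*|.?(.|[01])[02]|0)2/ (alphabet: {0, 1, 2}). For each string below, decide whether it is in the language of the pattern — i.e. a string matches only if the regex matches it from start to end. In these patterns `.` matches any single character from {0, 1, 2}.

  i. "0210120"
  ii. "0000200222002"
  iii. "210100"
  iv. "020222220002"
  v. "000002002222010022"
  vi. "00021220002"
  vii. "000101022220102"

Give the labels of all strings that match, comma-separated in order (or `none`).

i. "0210120" → no match — must end with "2"
ii → match
iii. "210100" → no match — must start with "0"
iv. "020222220002" → match
v → match
vi. "00021220002" → no match
vii → no match

ii, iv, v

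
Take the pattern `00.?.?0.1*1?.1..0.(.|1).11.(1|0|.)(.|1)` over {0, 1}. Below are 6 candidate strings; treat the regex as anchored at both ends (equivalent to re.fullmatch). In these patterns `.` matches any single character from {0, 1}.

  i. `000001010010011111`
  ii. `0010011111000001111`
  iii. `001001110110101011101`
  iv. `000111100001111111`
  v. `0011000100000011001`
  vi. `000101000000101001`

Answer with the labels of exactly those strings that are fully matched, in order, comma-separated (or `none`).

i → no match
ii → no match
iii → no match
iv → match
v → match
vi → no match

iv, v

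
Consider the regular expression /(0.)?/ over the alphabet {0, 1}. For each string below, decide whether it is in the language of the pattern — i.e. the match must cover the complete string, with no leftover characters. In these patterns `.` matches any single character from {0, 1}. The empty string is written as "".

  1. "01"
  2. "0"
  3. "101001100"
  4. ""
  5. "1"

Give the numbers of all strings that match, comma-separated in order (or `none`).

1 → match
2 → no match
3 → no match
4 → match
5 → no match

1, 4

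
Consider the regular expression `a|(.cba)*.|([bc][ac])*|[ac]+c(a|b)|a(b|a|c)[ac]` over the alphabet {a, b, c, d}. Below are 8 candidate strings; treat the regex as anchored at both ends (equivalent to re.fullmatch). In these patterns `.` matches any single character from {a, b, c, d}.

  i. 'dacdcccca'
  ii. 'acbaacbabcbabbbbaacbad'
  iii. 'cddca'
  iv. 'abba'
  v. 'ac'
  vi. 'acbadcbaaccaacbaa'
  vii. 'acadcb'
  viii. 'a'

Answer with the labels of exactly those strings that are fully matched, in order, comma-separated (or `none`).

viii

i → no match
ii → no match
iii → no match
iv → no match
v → no match
vi → no match
vii → no match
viii → match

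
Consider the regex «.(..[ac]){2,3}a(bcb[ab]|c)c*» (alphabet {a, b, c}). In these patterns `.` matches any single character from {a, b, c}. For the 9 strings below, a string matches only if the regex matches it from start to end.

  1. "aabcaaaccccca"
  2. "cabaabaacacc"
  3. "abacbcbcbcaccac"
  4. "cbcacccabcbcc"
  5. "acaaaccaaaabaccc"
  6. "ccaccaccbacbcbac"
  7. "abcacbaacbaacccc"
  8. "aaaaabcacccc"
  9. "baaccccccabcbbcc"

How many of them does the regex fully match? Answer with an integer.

1

1 → no match
2. "cabaabaacacc" → no match
3 → no match
4 → no match
5 → no match
6 → no match
7 → no match
8. "aaaaabcacccc" → match
9 → no match
Total matched: 1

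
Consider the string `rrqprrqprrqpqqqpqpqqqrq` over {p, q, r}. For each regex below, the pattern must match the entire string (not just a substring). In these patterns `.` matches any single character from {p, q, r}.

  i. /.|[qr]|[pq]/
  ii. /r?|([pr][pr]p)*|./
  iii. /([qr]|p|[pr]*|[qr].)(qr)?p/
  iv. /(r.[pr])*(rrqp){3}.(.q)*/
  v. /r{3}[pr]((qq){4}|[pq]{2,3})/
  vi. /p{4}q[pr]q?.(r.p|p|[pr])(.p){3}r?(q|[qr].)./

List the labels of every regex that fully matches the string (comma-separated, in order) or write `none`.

i → no match
ii → no match
iii → no match — must end with `p`
iv → match
v → no match
vi → no match — must start with `p`

iv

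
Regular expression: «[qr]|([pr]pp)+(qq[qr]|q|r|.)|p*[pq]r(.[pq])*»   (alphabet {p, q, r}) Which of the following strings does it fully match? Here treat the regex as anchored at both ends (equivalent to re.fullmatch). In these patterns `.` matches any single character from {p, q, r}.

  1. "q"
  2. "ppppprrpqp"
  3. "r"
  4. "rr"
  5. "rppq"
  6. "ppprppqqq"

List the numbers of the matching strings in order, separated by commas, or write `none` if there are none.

1, 2, 3, 5, 6

1 → match
2 → match
3 → match
4 → no match
5 → match
6 → match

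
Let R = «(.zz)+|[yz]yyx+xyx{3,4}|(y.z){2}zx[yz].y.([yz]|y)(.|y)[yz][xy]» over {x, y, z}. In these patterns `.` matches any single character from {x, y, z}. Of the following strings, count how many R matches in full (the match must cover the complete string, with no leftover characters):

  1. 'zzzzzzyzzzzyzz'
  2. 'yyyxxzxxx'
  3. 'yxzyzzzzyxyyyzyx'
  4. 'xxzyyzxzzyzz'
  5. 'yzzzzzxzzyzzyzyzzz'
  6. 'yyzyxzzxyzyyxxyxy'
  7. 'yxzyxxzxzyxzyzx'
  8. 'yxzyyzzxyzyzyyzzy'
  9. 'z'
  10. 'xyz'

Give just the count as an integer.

1 → no match
2 → no match
3 → no match
4 → no match
5 → no match
6 → no match
7 → no match
8 → no match
9 → no match
10 → no match
Total matched: 0

0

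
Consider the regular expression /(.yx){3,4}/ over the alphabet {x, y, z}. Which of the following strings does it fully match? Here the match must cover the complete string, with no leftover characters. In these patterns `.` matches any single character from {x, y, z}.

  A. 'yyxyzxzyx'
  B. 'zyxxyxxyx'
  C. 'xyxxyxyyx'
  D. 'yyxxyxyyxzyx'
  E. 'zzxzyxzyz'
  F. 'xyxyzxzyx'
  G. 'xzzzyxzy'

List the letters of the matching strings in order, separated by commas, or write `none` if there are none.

A. 'yyxyzxzyx' → no match
B. 'zyxxyxxyx' → match
C. 'xyxxyxyyx' → match
D. 'yyxxyxyyxzyx' → match
E. 'zzxzyxzyz' → no match — must end with 'yx'
F. 'xyxyzxzyx' → no match
G. 'xzzzyxzy' → no match — must end with 'yx'

B, C, D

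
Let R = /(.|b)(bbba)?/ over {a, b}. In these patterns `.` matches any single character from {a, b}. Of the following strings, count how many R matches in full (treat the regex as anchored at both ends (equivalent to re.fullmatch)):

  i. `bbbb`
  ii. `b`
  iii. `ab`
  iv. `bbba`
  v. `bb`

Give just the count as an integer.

1

i. `bbbb` → no match
ii. `b` → match
iii. `ab` → no match
iv. `bbba` → no match
v. `bb` → no match
Total matched: 1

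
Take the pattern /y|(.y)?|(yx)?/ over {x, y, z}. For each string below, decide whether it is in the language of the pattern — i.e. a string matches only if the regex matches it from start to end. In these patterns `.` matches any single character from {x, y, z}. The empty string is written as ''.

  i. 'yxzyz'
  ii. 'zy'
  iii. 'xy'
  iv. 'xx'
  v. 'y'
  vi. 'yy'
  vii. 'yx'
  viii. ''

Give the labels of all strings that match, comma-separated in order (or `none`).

i → no match
ii → match
iii → match
iv → no match
v → match
vi → match
vii → match
viii → match

ii, iii, v, vi, vii, viii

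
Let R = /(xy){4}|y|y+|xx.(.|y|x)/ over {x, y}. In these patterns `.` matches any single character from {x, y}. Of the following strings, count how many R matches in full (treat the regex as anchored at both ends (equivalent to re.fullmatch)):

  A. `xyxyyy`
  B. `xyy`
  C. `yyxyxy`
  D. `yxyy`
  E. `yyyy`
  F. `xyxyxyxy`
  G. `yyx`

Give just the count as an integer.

A. `xyxyyy` → no match
B. `xyy` → no match
C. `yyxyxy` → no match
D. `yxyy` → no match
E. `yyyy` → match
F. `xyxyxyxy` → match
G. `yyx` → no match
Total matched: 2

2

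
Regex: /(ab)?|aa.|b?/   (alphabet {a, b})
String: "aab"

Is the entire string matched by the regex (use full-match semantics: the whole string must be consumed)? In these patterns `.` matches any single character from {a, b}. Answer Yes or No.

Yes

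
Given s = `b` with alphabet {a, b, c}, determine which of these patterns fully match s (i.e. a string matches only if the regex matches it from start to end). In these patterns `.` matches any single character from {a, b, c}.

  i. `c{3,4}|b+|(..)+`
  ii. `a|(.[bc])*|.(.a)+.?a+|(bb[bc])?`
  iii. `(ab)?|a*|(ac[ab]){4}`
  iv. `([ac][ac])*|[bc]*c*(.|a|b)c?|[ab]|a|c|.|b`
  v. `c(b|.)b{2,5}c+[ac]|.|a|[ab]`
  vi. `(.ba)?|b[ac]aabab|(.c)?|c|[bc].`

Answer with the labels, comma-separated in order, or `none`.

i, iv, v

i → match
ii → no match
iii → no match
iv → match
v → match
vi → no match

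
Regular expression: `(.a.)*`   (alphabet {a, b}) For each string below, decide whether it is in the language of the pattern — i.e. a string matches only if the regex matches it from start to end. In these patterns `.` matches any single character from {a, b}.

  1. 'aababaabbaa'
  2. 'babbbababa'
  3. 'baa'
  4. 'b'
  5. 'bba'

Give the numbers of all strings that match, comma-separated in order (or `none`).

3

1 → no match
2 → no match
3 → match
4 → no match
5 → no match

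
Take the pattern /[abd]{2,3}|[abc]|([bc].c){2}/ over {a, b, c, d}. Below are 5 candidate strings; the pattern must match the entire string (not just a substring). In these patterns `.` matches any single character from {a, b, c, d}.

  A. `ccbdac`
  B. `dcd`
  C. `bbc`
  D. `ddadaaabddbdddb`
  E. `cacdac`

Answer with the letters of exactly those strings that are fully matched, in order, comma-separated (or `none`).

none

A → no match
B → no match
C → no match
D → no match
E → no match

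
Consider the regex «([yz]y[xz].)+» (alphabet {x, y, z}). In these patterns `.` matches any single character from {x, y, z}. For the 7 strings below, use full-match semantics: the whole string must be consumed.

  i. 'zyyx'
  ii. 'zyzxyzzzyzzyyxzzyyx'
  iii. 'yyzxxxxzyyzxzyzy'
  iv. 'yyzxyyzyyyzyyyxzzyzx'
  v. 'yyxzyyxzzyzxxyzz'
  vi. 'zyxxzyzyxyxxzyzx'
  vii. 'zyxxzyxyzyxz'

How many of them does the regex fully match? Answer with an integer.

i. 'zyyx' → no match
ii → no match
iii → no match
iv → match
v → no match
vi → no match
vii. 'zyxxzyxyzyxz' → match
Total matched: 2

2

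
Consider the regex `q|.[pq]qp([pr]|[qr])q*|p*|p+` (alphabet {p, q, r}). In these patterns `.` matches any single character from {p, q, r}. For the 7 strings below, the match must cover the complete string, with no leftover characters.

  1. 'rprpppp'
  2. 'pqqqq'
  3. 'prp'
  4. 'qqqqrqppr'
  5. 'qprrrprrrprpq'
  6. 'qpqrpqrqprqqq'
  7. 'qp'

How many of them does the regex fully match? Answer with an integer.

1 → no match
2 → no match
3 → no match
4 → no match
5 → no match
6 → no match
7 → no match
Total matched: 0

0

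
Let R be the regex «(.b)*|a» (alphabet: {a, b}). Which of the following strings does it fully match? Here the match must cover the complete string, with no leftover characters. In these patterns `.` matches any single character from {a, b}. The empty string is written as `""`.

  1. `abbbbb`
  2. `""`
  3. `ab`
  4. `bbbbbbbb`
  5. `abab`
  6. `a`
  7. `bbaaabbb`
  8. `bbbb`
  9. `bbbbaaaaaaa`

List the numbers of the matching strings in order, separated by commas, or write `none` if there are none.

1, 2, 3, 4, 5, 6, 8

1 → match
2 → match
3 → match
4 → match
5 → match
6 → match
7 → no match
8 → match
9 → no match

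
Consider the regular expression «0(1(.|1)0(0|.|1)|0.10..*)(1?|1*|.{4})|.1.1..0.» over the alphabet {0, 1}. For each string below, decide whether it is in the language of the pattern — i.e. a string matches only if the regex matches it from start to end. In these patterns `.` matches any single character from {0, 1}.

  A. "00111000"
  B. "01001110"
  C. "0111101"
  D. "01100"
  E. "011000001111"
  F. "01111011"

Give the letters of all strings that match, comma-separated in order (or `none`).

A. "00111000" → no match
B. "01001110" → no match
C. "0111101" → no match
D. "01100" → match
E. "011000001111" → no match
F. "01111011" → no match

D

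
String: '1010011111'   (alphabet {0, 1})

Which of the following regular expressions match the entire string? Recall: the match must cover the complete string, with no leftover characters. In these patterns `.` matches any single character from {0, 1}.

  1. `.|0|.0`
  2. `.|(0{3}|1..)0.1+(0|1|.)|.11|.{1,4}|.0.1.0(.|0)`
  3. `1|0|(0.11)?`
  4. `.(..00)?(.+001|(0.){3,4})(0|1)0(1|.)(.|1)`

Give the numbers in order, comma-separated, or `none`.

1 → no match
2 → match
3 → no match
4 → no match

2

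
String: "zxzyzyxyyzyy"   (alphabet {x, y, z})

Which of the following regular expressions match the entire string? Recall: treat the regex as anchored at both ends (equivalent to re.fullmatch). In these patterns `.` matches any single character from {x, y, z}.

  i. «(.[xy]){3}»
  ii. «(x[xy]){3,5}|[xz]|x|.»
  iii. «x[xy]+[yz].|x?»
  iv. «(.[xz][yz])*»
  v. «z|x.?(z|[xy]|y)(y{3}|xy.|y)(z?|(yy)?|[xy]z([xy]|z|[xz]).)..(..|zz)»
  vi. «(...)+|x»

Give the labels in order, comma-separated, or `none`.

vi

i → no match
ii → no match
iii → no match
iv → no match
v → no match
vi → match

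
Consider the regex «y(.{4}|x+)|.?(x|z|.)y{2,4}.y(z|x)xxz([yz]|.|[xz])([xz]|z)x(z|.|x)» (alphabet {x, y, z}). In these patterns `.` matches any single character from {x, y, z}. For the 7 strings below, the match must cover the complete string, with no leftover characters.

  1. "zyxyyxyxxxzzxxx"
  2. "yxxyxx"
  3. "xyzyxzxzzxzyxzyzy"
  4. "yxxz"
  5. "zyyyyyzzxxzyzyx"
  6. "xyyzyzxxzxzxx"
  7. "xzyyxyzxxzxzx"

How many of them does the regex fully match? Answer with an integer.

1 → no match
2 → no match
3 → no match
4 → no match
5 → no match
6 → match
7 → no match
Total matched: 1

1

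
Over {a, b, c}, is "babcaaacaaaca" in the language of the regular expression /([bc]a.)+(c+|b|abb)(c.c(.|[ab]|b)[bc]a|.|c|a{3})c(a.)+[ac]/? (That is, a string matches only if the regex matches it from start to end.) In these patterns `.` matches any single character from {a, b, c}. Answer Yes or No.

Yes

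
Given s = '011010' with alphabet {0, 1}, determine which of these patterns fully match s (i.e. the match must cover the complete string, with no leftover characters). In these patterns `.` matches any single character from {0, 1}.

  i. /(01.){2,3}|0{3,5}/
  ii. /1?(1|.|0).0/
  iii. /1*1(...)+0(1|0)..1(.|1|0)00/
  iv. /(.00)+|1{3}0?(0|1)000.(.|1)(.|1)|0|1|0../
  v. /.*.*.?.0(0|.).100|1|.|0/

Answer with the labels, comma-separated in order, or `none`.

i

i → match
ii → no match
iii → no match — must end with '00'
iv → no match
v → no match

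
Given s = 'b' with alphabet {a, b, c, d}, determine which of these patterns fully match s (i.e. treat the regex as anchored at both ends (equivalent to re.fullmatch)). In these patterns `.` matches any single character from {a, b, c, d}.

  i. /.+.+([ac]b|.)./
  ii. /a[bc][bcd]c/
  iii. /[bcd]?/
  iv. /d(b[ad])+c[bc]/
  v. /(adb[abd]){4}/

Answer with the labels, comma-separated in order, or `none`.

iii

i → no match
ii → no match — must start with 'a'
iii → match
iv → no match — must start with 'db'
v → no match — must start with 'adb'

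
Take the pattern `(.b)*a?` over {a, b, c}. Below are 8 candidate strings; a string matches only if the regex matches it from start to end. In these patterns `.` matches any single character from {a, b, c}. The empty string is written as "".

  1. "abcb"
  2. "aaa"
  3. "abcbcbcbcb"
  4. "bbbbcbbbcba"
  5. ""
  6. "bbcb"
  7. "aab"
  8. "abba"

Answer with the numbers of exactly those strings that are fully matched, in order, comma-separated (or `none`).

1, 3, 4, 5, 6

1 → match
2 → no match
3 → match
4 → match
5 → match
6 → match
7 → no match
8 → no match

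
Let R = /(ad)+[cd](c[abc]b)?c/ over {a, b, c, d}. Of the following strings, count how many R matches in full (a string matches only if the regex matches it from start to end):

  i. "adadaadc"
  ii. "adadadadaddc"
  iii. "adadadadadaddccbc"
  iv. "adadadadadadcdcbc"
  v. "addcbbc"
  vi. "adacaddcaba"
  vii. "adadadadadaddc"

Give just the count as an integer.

4

i → no match
ii → match
iii → match
iv → no match
v → match
vi → no match — must end with "c"
vii → match
Total matched: 4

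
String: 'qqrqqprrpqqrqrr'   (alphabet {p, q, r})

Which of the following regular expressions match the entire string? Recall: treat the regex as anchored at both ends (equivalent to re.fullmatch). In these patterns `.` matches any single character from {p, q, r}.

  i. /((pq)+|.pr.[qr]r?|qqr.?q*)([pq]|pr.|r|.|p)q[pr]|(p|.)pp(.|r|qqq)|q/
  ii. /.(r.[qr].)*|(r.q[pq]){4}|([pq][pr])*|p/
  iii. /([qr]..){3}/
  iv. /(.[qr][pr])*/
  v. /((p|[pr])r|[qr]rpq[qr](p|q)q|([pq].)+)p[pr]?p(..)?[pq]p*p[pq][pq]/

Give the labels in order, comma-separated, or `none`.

i → no match
ii → no match
iii → no match
iv → match
v → no match

iv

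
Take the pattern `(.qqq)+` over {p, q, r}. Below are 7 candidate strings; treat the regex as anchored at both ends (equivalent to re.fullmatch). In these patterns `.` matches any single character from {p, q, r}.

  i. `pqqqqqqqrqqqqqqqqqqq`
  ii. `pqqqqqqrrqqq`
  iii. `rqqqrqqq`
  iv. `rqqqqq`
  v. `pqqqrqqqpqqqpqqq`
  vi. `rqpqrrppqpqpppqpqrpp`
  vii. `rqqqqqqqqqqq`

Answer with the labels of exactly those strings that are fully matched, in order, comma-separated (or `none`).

i → match
ii → no match
iii → match
iv → no match
v → match
vi → no match — must end with `qqq`
vii → match

i, iii, v, vii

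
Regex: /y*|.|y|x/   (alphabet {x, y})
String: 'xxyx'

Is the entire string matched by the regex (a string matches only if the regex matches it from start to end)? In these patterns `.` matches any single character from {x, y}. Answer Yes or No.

No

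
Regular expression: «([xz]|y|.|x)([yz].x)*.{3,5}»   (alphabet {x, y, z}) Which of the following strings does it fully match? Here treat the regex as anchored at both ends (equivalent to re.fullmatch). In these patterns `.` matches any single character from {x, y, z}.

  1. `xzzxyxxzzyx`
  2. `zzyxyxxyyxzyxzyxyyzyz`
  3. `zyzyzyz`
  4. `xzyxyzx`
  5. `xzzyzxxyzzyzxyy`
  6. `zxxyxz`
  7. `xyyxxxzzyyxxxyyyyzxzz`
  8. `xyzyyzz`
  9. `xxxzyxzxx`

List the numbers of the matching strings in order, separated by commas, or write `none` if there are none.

1, 2, 4, 6

1 → match
2 → match
3 → no match
4 → match
5 → no match
6 → match
7 → no match
8 → no match
9 → no match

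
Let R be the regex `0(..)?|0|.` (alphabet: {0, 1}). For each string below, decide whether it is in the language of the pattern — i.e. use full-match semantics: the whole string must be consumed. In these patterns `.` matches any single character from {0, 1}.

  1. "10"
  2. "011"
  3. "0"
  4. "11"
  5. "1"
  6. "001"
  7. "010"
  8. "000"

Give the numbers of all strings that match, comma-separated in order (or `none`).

2, 3, 5, 6, 7, 8

1. "10" → no match
2. "011" → match
3. "0" → match
4. "11" → no match
5. "1" → match
6. "001" → match
7. "010" → match
8. "000" → match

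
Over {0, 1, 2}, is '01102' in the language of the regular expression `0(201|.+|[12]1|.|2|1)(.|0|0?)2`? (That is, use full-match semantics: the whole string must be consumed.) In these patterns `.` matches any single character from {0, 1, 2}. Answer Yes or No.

Yes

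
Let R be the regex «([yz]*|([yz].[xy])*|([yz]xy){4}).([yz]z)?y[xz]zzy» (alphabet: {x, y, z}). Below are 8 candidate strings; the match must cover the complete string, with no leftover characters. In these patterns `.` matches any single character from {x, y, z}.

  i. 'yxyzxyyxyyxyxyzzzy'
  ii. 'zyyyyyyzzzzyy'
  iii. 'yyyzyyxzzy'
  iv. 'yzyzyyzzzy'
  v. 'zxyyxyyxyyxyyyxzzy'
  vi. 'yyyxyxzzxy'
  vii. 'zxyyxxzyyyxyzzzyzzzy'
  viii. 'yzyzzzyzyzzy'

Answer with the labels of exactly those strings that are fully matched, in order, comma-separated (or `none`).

i → match
ii → no match — must end with 'zzy'
iii. 'yyyzyyxzzy' → match
iv. 'yzyzyyzzzy' → match
v → match
vi. 'yyyxyxzzxy' → no match — must end with 'zzy'
vii → match
viii. 'yzyzzzyzyzzy' → no match

i, iii, iv, v, vii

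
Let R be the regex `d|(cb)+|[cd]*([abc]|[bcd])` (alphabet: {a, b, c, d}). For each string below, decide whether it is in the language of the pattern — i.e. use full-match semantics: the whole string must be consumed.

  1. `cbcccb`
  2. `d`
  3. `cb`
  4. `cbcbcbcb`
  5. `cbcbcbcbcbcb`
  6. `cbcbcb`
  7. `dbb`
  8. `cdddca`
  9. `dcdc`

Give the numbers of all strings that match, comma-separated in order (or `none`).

1 → no match
2 → match
3 → match
4 → match
5 → match
6 → match
7 → no match
8 → match
9 → match

2, 3, 4, 5, 6, 8, 9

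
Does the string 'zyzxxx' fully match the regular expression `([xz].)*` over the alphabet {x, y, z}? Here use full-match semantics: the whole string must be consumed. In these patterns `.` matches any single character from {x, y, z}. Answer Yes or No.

Yes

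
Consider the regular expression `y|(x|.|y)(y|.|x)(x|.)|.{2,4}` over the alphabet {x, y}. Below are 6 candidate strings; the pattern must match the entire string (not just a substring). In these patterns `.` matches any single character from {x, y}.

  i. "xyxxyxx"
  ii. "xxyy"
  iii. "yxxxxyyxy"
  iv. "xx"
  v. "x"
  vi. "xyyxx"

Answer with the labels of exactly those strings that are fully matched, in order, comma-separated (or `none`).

ii, iv

i → no match
ii → match
iii → no match
iv → match
v → no match
vi → no match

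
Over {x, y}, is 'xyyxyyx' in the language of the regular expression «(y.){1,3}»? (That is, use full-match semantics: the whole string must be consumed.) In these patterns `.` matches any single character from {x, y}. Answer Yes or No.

Every match must start with 'y', but 'xyyxyyx' does not.

No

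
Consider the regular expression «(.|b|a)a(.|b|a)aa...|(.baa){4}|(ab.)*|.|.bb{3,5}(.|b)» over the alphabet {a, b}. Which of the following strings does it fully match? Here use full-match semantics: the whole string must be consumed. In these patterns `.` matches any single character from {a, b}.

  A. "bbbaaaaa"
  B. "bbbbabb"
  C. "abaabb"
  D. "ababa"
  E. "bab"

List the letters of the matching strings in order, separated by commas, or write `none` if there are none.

C

A → no match
B → no match
C → match
D → no match
E → no match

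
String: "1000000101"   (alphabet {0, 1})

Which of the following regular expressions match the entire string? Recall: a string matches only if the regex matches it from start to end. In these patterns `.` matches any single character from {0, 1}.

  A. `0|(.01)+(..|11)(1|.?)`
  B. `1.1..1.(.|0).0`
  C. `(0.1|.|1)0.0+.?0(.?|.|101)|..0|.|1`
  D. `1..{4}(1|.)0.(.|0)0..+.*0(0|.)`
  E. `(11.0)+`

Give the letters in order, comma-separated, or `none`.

A → no match
B → no match — must end with "0"
C → match
D → no match
E → no match — must start with "11"

C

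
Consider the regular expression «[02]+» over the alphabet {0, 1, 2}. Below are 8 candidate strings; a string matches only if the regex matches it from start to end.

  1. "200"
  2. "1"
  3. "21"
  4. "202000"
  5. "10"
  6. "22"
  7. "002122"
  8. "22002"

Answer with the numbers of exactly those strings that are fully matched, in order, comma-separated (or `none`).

1, 4, 6, 8

1 → match
2 → no match
3 → no match
4 → match
5 → no match
6 → match
7 → no match
8 → match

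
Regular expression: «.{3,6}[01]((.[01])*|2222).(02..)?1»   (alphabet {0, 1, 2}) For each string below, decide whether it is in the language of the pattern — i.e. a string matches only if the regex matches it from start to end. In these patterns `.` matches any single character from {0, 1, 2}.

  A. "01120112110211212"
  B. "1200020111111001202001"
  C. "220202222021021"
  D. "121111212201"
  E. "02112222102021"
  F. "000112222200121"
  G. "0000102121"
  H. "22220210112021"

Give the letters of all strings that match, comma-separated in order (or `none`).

A → no match — must end with "1"
B → no match
C → no match
D → no match
E → match
F → no match
G → match
H → no match

E, G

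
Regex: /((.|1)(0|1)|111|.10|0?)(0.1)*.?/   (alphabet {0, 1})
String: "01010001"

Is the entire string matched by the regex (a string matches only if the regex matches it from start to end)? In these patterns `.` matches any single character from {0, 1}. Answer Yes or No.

No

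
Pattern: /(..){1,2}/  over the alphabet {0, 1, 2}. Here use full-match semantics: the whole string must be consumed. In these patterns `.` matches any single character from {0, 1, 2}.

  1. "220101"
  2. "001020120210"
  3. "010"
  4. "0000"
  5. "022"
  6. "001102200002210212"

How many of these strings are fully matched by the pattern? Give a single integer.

1

1 → no match
2 → no match
3 → no match
4 → match
5 → no match
6 → no match
Total matched: 1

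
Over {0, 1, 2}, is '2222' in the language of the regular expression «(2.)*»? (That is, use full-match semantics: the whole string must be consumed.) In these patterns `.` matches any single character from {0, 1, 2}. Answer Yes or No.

Yes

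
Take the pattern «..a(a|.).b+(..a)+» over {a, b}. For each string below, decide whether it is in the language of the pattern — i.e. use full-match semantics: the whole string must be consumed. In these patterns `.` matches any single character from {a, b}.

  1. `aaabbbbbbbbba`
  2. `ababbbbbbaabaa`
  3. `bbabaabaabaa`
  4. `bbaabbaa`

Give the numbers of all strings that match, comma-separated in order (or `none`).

1, 2

1 → match
2 → match
3. `bbabaabaabaa` → no match
4. `bbaabbaa` → no match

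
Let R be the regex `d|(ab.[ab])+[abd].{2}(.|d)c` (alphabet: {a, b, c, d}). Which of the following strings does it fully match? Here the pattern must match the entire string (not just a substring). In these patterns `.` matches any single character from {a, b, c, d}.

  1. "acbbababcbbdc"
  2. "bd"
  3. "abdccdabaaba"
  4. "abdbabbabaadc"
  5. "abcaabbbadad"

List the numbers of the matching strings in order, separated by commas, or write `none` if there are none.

4

1 → no match
2 → no match
3 → no match
4 → match
5 → no match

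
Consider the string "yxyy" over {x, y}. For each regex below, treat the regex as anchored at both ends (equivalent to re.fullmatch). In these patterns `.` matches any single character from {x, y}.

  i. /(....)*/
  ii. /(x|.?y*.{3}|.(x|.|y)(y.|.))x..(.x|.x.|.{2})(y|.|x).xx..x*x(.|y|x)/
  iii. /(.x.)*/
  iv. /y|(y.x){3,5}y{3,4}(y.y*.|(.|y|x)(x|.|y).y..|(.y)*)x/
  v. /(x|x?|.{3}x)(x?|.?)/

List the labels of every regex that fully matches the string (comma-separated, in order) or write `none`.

i

i → match
ii → no match
iii → no match
iv → no match
v → no match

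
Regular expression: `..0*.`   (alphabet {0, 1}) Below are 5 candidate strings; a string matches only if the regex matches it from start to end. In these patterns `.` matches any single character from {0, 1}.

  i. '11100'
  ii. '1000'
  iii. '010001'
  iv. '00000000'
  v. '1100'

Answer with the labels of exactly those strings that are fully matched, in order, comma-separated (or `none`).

i → no match
ii → match
iii → match
iv → match
v → match

ii, iii, iv, v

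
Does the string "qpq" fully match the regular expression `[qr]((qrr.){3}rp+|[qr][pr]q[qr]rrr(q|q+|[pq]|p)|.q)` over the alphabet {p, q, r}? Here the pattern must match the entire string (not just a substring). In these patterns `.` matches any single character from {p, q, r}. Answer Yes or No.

Yes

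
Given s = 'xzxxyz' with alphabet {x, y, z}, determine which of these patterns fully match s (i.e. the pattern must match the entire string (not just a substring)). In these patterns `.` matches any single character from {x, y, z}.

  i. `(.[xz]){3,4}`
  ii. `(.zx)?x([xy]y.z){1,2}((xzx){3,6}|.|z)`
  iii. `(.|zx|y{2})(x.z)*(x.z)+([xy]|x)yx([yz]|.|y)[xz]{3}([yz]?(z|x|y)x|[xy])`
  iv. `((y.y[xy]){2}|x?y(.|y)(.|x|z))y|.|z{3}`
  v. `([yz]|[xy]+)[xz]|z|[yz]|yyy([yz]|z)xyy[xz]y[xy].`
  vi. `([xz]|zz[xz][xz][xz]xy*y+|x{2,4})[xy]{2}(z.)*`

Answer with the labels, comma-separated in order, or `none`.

i → match
ii → no match
iii → no match
iv → no match
v → no match
vi → no match

i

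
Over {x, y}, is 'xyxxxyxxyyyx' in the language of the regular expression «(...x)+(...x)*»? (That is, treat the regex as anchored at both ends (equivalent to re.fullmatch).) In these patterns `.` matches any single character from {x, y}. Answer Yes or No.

Yes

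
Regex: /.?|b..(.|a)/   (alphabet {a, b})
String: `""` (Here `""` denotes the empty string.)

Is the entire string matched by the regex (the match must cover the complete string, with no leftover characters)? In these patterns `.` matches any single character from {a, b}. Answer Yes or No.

Yes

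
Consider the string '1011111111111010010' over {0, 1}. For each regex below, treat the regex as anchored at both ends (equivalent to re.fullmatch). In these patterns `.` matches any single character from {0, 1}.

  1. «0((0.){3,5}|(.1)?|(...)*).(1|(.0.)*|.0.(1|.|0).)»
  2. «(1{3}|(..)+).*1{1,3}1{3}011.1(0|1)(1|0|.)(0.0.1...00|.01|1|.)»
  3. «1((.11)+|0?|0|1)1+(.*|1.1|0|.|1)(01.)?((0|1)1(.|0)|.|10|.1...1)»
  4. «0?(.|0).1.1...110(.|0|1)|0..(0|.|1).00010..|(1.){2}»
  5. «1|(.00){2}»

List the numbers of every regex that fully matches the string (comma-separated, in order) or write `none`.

3

1 → no match — must start with '0'
2 → no match
3 → match
4 → no match
5 → no match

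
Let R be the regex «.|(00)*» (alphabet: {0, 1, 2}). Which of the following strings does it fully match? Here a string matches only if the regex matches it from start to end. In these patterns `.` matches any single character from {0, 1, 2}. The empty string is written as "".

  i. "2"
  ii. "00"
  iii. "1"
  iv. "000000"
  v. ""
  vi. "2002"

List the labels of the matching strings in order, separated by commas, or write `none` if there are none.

i, ii, iii, iv, v

i → match
ii → match
iii → match
iv → match
v → match
vi → no match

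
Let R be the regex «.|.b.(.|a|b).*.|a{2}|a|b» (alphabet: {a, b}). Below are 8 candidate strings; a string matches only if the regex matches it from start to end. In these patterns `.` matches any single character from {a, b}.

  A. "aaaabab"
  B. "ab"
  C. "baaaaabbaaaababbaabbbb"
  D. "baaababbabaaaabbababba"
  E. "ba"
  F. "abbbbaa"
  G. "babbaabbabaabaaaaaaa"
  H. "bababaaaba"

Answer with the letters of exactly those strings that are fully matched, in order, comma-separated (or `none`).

F

A. "aaaabab" → no match
B. "ab" → no match
C → no match
D → no match
E. "ba" → no match
F. "abbbbaa" → match
G → no match
H. "bababaaaba" → no match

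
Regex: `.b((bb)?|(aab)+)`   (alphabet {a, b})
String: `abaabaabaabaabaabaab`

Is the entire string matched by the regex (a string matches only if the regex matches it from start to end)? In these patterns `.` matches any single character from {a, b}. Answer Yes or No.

Yes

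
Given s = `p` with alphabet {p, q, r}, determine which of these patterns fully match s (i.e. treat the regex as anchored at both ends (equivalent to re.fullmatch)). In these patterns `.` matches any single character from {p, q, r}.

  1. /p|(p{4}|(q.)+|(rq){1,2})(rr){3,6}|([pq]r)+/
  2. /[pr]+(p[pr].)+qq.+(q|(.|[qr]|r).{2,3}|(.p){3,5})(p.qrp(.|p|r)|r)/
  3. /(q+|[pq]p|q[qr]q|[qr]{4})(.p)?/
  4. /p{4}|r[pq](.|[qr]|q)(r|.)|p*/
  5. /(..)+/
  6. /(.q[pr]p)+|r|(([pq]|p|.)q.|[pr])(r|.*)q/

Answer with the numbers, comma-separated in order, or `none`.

1, 4

1 → match
2 → no match
3 → no match
4 → match
5 → no match
6 → no match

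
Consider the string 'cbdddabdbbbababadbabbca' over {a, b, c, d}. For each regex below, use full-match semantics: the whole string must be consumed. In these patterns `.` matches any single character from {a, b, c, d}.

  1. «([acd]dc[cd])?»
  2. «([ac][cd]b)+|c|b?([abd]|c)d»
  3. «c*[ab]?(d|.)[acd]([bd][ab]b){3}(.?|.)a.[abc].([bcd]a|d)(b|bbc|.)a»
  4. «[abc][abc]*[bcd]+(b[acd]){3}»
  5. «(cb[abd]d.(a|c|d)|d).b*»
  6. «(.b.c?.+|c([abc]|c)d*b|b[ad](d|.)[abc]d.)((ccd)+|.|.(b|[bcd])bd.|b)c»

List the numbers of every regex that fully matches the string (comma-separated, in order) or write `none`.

1 → no match
2 → no match
3 → match
4 → no match
5 → no match
6 → no match — must end with 'c'

3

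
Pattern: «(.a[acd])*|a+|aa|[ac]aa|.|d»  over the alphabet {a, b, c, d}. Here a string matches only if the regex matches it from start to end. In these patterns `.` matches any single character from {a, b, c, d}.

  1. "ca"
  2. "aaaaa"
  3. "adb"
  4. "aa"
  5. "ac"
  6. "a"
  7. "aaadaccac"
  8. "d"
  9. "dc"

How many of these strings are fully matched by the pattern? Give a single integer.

5

1. "ca" → no match
2. "aaaaa" → match
3. "adb" → no match
4. "aa" → match
5. "ac" → no match
6. "a" → match
7. "aaadaccac" → match
8. "d" → match
9. "dc" → no match
Total matched: 5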